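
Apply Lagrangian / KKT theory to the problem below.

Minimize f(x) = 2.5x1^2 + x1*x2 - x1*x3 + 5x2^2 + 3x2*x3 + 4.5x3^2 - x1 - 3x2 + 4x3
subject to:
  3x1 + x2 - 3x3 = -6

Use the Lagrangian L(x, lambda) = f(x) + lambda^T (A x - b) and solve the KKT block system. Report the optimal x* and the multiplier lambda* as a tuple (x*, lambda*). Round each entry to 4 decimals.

Form the Lagrangian:
  L(x, lambda) = (1/2) x^T Q x + c^T x + lambda^T (A x - b)
Stationarity (grad_x L = 0): Q x + c + A^T lambda = 0.
Primal feasibility: A x = b.

This gives the KKT block system:
  [ Q   A^T ] [ x     ]   [-c ]
  [ A    0  ] [ lambda ] = [ b ]

Solving the linear system:
  x*      = (-1.5966, 0.0239, 0.4114)
  lambda* = (3.1235)
  f(x*)   = 10.9557

x* = (-1.5966, 0.0239, 0.4114), lambda* = (3.1235)


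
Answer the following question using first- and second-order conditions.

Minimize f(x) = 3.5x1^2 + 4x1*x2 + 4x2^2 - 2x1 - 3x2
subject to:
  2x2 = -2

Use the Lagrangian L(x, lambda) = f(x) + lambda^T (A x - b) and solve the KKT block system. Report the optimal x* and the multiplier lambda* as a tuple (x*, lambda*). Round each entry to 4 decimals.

Form the Lagrangian:
  L(x, lambda) = (1/2) x^T Q x + c^T x + lambda^T (A x - b)
Stationarity (grad_x L = 0): Q x + c + A^T lambda = 0.
Primal feasibility: A x = b.

This gives the KKT block system:
  [ Q   A^T ] [ x     ]   [-c ]
  [ A    0  ] [ lambda ] = [ b ]

Solving the linear system:
  x*      = (0.8571, -1)
  lambda* = (3.7857)
  f(x*)   = 4.4286

x* = (0.8571, -1), lambda* = (3.7857)


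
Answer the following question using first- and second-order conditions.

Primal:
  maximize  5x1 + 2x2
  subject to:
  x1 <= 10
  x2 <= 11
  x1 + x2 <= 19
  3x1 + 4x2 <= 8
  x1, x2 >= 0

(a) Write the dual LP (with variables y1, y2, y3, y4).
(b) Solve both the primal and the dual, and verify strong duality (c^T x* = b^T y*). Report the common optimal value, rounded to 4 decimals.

The standard primal-dual pair for 'max c^T x s.t. A x <= b, x >= 0' is:
  Dual:  min b^T y  s.t.  A^T y >= c,  y >= 0.

So the dual LP is:
  minimize  10y1 + 11y2 + 19y3 + 8y4
  subject to:
    y1 + y3 + 3y4 >= 5
    y2 + y3 + 4y4 >= 2
    y1, y2, y3, y4 >= 0

Solving the primal: x* = (2.6667, 0).
  primal value c^T x* = 13.3333.
Solving the dual: y* = (0, 0, 0, 1.6667).
  dual value b^T y* = 13.3333.
Strong duality: c^T x* = b^T y*. Confirmed.

13.3333


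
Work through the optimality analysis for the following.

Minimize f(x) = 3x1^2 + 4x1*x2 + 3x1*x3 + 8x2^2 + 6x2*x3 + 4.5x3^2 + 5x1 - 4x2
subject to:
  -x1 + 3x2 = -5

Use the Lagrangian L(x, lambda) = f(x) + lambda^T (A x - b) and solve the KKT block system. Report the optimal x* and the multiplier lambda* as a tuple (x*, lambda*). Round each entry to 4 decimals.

Form the Lagrangian:
  L(x, lambda) = (1/2) x^T Q x + c^T x + lambda^T (A x - b)
Stationarity (grad_x L = 0): Q x + c + A^T lambda = 0.
Primal feasibility: A x = b.

This gives the KKT block system:
  [ Q   A^T ] [ x     ]   [-c ]
  [ A    0  ] [ lambda ] = [ b ]

Solving the linear system:
  x*      = (0.8261, -1.3913, 0.6522)
  lambda* = (6.3478)
  f(x*)   = 20.7174

x* = (0.8261, -1.3913, 0.6522), lambda* = (6.3478)


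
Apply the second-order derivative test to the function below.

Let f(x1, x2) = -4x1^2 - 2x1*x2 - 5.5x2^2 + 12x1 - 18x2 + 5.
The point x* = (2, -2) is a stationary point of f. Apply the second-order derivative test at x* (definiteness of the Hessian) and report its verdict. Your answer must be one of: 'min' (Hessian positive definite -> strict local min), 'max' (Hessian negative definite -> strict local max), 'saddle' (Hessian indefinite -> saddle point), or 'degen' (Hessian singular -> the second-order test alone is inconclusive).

Compute the Hessian H = grad^2 f:
  H = [[-8, -2], [-2, -11]]
Verify stationarity: grad f(x*) = H x* + g = (0, 0).
Eigenvalues of H: -12, -7.
Both eigenvalues < 0, so H is negative definite -> x* is a strict local max.

max


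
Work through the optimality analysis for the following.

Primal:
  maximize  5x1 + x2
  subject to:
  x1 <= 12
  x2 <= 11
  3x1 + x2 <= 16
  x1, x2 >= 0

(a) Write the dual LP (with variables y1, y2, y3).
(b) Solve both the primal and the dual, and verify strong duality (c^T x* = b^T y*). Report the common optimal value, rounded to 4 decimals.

The standard primal-dual pair for 'max c^T x s.t. A x <= b, x >= 0' is:
  Dual:  min b^T y  s.t.  A^T y >= c,  y >= 0.

So the dual LP is:
  minimize  12y1 + 11y2 + 16y3
  subject to:
    y1 + 3y3 >= 5
    y2 + y3 >= 1
    y1, y2, y3 >= 0

Solving the primal: x* = (5.3333, 0).
  primal value c^T x* = 26.6667.
Solving the dual: y* = (0, 0, 1.6667).
  dual value b^T y* = 26.6667.
Strong duality: c^T x* = b^T y*. Confirmed.

26.6667


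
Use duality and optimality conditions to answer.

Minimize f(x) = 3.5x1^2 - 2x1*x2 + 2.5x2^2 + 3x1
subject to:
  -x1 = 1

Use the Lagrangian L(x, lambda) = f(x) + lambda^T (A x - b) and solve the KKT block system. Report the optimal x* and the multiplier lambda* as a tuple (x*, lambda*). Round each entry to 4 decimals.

Form the Lagrangian:
  L(x, lambda) = (1/2) x^T Q x + c^T x + lambda^T (A x - b)
Stationarity (grad_x L = 0): Q x + c + A^T lambda = 0.
Primal feasibility: A x = b.

This gives the KKT block system:
  [ Q   A^T ] [ x     ]   [-c ]
  [ A    0  ] [ lambda ] = [ b ]

Solving the linear system:
  x*      = (-1, -0.4)
  lambda* = (-3.2)
  f(x*)   = 0.1

x* = (-1, -0.4), lambda* = (-3.2)


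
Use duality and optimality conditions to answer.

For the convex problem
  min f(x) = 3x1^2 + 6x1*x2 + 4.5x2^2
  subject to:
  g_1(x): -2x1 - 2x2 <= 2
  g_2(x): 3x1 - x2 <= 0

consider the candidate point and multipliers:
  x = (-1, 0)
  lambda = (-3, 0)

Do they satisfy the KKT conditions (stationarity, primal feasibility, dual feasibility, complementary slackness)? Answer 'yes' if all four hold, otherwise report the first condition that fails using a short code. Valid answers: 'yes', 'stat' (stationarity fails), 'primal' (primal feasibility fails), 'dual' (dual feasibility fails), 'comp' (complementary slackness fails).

Gradient of f: grad f(x) = Q x + c = (-6, -6)
Constraint values g_i(x) = a_i^T x - b_i:
  g_1((-1, 0)) = 0
  g_2((-1, 0)) = -3
Stationarity residual: grad f(x) + sum_i lambda_i a_i = (0, 0)
  -> stationarity OK
Primal feasibility (all g_i <= 0): OK
Dual feasibility (all lambda_i >= 0): FAILS
Complementary slackness (lambda_i * g_i(x) = 0 for all i): OK

Verdict: the first failing condition is dual_feasibility -> dual.

dual


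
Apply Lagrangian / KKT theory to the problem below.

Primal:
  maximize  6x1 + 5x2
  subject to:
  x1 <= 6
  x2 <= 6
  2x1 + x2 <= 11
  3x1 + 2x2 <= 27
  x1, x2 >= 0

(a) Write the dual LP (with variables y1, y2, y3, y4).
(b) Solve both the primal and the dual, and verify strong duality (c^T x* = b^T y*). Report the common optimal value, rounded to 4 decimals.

The standard primal-dual pair for 'max c^T x s.t. A x <= b, x >= 0' is:
  Dual:  min b^T y  s.t.  A^T y >= c,  y >= 0.

So the dual LP is:
  minimize  6y1 + 6y2 + 11y3 + 27y4
  subject to:
    y1 + 2y3 + 3y4 >= 6
    y2 + y3 + 2y4 >= 5
    y1, y2, y3, y4 >= 0

Solving the primal: x* = (2.5, 6).
  primal value c^T x* = 45.
Solving the dual: y* = (0, 2, 3, 0).
  dual value b^T y* = 45.
Strong duality: c^T x* = b^T y*. Confirmed.

45


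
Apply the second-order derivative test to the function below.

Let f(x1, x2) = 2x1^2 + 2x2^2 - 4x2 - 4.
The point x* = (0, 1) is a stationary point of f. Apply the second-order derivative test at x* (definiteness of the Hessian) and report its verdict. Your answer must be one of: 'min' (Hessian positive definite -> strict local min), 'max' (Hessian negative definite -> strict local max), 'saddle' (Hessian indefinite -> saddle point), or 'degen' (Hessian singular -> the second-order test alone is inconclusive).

Compute the Hessian H = grad^2 f:
  H = [[4, 0], [0, 4]]
Verify stationarity: grad f(x*) = H x* + g = (0, 0).
Eigenvalues of H: 4, 4.
Both eigenvalues > 0, so H is positive definite -> x* is a strict local min.

min


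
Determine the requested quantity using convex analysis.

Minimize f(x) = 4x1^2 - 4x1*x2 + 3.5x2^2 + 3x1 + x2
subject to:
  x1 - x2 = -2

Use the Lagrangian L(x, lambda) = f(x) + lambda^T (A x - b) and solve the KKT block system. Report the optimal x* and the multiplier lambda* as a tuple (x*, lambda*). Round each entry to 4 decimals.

Form the Lagrangian:
  L(x, lambda) = (1/2) x^T Q x + c^T x + lambda^T (A x - b)
Stationarity (grad_x L = 0): Q x + c + A^T lambda = 0.
Primal feasibility: A x = b.

This gives the KKT block system:
  [ Q   A^T ] [ x     ]   [-c ]
  [ A    0  ] [ lambda ] = [ b ]

Solving the linear system:
  x*      = (-1.4286, 0.5714)
  lambda* = (10.7143)
  f(x*)   = 8.8571

x* = (-1.4286, 0.5714), lambda* = (10.7143)


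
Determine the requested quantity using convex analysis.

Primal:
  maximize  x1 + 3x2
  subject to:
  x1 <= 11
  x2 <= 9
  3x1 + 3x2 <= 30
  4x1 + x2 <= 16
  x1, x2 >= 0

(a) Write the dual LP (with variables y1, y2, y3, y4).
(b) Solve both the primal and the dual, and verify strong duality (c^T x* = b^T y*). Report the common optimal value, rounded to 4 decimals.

The standard primal-dual pair for 'max c^T x s.t. A x <= b, x >= 0' is:
  Dual:  min b^T y  s.t.  A^T y >= c,  y >= 0.

So the dual LP is:
  minimize  11y1 + 9y2 + 30y3 + 16y4
  subject to:
    y1 + 3y3 + 4y4 >= 1
    y2 + 3y3 + y4 >= 3
    y1, y2, y3, y4 >= 0

Solving the primal: x* = (1, 9).
  primal value c^T x* = 28.
Solving the dual: y* = (0, 2, 0.3333, 0).
  dual value b^T y* = 28.
Strong duality: c^T x* = b^T y*. Confirmed.

28


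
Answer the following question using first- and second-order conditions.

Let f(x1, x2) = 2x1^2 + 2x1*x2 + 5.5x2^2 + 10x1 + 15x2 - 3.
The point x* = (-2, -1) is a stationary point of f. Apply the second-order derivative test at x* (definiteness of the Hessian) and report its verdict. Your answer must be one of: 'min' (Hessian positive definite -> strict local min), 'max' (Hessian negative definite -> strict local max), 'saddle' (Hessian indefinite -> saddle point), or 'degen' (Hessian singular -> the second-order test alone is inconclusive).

Compute the Hessian H = grad^2 f:
  H = [[4, 2], [2, 11]]
Verify stationarity: grad f(x*) = H x* + g = (0, 0).
Eigenvalues of H: 3.4689, 11.5311.
Both eigenvalues > 0, so H is positive definite -> x* is a strict local min.

min


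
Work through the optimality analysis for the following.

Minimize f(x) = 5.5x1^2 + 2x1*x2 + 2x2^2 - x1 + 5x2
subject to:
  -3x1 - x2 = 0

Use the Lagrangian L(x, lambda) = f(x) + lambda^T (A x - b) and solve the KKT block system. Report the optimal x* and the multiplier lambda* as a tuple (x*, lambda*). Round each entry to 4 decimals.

Form the Lagrangian:
  L(x, lambda) = (1/2) x^T Q x + c^T x + lambda^T (A x - b)
Stationarity (grad_x L = 0): Q x + c + A^T lambda = 0.
Primal feasibility: A x = b.

This gives the KKT block system:
  [ Q   A^T ] [ x     ]   [-c ]
  [ A    0  ] [ lambda ] = [ b ]

Solving the linear system:
  x*      = (0.4571, -1.3714)
  lambda* = (0.4286)
  f(x*)   = -3.6571

x* = (0.4571, -1.3714), lambda* = (0.4286)


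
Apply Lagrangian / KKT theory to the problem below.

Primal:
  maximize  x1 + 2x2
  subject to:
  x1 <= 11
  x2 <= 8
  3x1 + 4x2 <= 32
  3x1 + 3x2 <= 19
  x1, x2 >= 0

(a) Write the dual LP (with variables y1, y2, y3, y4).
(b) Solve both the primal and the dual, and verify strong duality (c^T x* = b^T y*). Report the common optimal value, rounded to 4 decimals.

The standard primal-dual pair for 'max c^T x s.t. A x <= b, x >= 0' is:
  Dual:  min b^T y  s.t.  A^T y >= c,  y >= 0.

So the dual LP is:
  minimize  11y1 + 8y2 + 32y3 + 19y4
  subject to:
    y1 + 3y3 + 3y4 >= 1
    y2 + 4y3 + 3y4 >= 2
    y1, y2, y3, y4 >= 0

Solving the primal: x* = (0, 6.3333).
  primal value c^T x* = 12.6667.
Solving the dual: y* = (0, 0, 0, 0.6667).
  dual value b^T y* = 12.6667.
Strong duality: c^T x* = b^T y*. Confirmed.

12.6667


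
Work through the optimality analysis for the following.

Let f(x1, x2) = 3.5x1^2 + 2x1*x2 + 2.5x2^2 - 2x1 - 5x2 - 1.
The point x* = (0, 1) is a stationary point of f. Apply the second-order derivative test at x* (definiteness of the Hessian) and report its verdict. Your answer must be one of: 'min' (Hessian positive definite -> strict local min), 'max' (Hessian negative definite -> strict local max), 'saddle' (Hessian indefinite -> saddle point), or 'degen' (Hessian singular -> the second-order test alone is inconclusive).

Compute the Hessian H = grad^2 f:
  H = [[7, 2], [2, 5]]
Verify stationarity: grad f(x*) = H x* + g = (0, 0).
Eigenvalues of H: 3.7639, 8.2361.
Both eigenvalues > 0, so H is positive definite -> x* is a strict local min.

min


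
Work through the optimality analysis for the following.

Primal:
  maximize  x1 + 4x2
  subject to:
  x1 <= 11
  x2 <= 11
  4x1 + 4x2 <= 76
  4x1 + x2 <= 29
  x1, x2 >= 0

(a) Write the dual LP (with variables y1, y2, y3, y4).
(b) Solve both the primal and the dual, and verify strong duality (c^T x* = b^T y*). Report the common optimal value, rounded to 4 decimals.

The standard primal-dual pair for 'max c^T x s.t. A x <= b, x >= 0' is:
  Dual:  min b^T y  s.t.  A^T y >= c,  y >= 0.

So the dual LP is:
  minimize  11y1 + 11y2 + 76y3 + 29y4
  subject to:
    y1 + 4y3 + 4y4 >= 1
    y2 + 4y3 + y4 >= 4
    y1, y2, y3, y4 >= 0

Solving the primal: x* = (4.5, 11).
  primal value c^T x* = 48.5.
Solving the dual: y* = (0, 3.75, 0, 0.25).
  dual value b^T y* = 48.5.
Strong duality: c^T x* = b^T y*. Confirmed.

48.5


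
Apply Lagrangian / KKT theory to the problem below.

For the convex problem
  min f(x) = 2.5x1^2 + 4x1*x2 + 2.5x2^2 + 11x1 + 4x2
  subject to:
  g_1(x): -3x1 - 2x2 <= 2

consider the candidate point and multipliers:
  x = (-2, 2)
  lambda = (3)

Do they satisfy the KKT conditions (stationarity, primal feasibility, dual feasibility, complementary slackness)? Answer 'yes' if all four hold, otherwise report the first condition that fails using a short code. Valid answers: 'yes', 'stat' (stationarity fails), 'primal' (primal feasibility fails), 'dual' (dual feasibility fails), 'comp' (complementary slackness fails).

Gradient of f: grad f(x) = Q x + c = (9, 6)
Constraint values g_i(x) = a_i^T x - b_i:
  g_1((-2, 2)) = 0
Stationarity residual: grad f(x) + sum_i lambda_i a_i = (0, 0)
  -> stationarity OK
Primal feasibility (all g_i <= 0): OK
Dual feasibility (all lambda_i >= 0): OK
Complementary slackness (lambda_i * g_i(x) = 0 for all i): OK

Verdict: yes, KKT holds.

yes


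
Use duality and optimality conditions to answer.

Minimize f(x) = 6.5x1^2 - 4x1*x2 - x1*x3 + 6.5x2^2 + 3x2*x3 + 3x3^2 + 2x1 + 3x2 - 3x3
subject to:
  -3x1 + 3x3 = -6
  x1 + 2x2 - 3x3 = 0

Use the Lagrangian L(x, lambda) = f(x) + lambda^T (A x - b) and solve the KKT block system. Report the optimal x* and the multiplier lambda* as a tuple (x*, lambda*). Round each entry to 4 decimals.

Form the Lagrangian:
  L(x, lambda) = (1/2) x^T Q x + c^T x + lambda^T (A x - b)
Stationarity (grad_x L = 0): Q x + c + A^T lambda = 0.
Primal feasibility: A x = b.

This gives the KKT block system:
  [ Q   A^T ] [ x     ]   [-c ]
  [ A    0  ] [ lambda ] = [ b ]

Solving the linear system:
  x*      = (1.7857, -1.2143, -0.2143)
  lambda* = (13.5238, 10.2857)
  f(x*)   = 40.8571

x* = (1.7857, -1.2143, -0.2143), lambda* = (13.5238, 10.2857)


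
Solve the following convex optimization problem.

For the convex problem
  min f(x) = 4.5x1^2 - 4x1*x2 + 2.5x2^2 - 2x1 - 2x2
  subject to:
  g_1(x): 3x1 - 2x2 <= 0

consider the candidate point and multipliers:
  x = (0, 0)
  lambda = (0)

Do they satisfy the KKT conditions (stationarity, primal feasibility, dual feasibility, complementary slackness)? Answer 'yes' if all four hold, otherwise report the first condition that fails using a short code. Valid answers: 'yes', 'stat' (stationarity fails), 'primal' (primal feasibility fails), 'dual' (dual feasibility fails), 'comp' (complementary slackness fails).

Gradient of f: grad f(x) = Q x + c = (-2, -2)
Constraint values g_i(x) = a_i^T x - b_i:
  g_1((0, 0)) = 0
Stationarity residual: grad f(x) + sum_i lambda_i a_i = (-2, -2)
  -> stationarity FAILS
Primal feasibility (all g_i <= 0): OK
Dual feasibility (all lambda_i >= 0): OK
Complementary slackness (lambda_i * g_i(x) = 0 for all i): OK

Verdict: the first failing condition is stationarity -> stat.

stat


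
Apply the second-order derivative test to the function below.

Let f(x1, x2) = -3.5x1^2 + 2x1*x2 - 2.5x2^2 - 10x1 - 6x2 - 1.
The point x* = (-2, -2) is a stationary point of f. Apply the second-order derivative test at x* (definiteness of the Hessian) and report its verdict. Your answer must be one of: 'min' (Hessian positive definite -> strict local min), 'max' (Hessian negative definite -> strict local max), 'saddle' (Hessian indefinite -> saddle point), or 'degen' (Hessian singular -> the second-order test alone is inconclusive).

Compute the Hessian H = grad^2 f:
  H = [[-7, 2], [2, -5]]
Verify stationarity: grad f(x*) = H x* + g = (0, 0).
Eigenvalues of H: -8.2361, -3.7639.
Both eigenvalues < 0, so H is negative definite -> x* is a strict local max.

max


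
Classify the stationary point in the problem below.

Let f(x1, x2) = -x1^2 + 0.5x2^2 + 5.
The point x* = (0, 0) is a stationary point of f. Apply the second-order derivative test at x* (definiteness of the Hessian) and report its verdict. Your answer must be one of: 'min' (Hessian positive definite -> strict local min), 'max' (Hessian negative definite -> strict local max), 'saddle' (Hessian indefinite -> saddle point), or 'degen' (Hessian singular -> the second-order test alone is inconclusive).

Compute the Hessian H = grad^2 f:
  H = [[-2, 0], [0, 1]]
Verify stationarity: grad f(x*) = H x* + g = (0, 0).
Eigenvalues of H: -2, 1.
Eigenvalues have mixed signs, so H is indefinite -> x* is a saddle point.

saddle


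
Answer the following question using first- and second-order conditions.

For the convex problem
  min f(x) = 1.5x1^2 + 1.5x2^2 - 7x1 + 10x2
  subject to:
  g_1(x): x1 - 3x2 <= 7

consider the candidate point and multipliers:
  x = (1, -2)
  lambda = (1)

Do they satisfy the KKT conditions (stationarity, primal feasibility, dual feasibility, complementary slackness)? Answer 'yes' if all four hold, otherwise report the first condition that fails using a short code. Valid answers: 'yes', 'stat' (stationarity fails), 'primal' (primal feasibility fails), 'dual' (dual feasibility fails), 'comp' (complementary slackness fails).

Gradient of f: grad f(x) = Q x + c = (-4, 4)
Constraint values g_i(x) = a_i^T x - b_i:
  g_1((1, -2)) = 0
Stationarity residual: grad f(x) + sum_i lambda_i a_i = (-3, 1)
  -> stationarity FAILS
Primal feasibility (all g_i <= 0): OK
Dual feasibility (all lambda_i >= 0): OK
Complementary slackness (lambda_i * g_i(x) = 0 for all i): OK

Verdict: the first failing condition is stationarity -> stat.

stat


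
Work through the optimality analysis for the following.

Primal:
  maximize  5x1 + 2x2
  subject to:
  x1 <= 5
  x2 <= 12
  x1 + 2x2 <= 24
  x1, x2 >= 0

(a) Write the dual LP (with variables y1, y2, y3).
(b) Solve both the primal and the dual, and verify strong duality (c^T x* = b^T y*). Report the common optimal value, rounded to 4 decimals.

The standard primal-dual pair for 'max c^T x s.t. A x <= b, x >= 0' is:
  Dual:  min b^T y  s.t.  A^T y >= c,  y >= 0.

So the dual LP is:
  minimize  5y1 + 12y2 + 24y3
  subject to:
    y1 + y3 >= 5
    y2 + 2y3 >= 2
    y1, y2, y3 >= 0

Solving the primal: x* = (5, 9.5).
  primal value c^T x* = 44.
Solving the dual: y* = (4, 0, 1).
  dual value b^T y* = 44.
Strong duality: c^T x* = b^T y*. Confirmed.

44


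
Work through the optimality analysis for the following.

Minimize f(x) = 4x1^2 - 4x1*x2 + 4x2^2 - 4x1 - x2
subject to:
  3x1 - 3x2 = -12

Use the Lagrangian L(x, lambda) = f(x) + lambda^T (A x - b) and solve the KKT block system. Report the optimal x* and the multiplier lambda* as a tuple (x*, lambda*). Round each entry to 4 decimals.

Form the Lagrangian:
  L(x, lambda) = (1/2) x^T Q x + c^T x + lambda^T (A x - b)
Stationarity (grad_x L = 0): Q x + c + A^T lambda = 0.
Primal feasibility: A x = b.

This gives the KKT block system:
  [ Q   A^T ] [ x     ]   [-c ]
  [ A    0  ] [ lambda ] = [ b ]

Solving the linear system:
  x*      = (-1.375, 2.625)
  lambda* = (8.5)
  f(x*)   = 52.4375

x* = (-1.375, 2.625), lambda* = (8.5)


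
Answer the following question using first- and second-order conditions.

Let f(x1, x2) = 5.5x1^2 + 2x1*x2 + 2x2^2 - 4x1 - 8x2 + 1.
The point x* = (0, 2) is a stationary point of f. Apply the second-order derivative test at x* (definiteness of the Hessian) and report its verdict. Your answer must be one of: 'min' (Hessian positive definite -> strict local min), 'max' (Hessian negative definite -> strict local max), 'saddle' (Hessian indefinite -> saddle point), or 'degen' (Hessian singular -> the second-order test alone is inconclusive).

Compute the Hessian H = grad^2 f:
  H = [[11, 2], [2, 4]]
Verify stationarity: grad f(x*) = H x* + g = (0, 0).
Eigenvalues of H: 3.4689, 11.5311.
Both eigenvalues > 0, so H is positive definite -> x* is a strict local min.

min


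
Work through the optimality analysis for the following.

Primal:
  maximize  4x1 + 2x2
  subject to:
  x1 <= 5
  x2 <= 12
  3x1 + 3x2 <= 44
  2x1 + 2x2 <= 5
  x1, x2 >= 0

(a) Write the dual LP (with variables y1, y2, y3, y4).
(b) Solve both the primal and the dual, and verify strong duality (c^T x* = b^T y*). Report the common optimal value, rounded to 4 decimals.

The standard primal-dual pair for 'max c^T x s.t. A x <= b, x >= 0' is:
  Dual:  min b^T y  s.t.  A^T y >= c,  y >= 0.

So the dual LP is:
  minimize  5y1 + 12y2 + 44y3 + 5y4
  subject to:
    y1 + 3y3 + 2y4 >= 4
    y2 + 3y3 + 2y4 >= 2
    y1, y2, y3, y4 >= 0

Solving the primal: x* = (2.5, 0).
  primal value c^T x* = 10.
Solving the dual: y* = (0, 0, 0, 2).
  dual value b^T y* = 10.
Strong duality: c^T x* = b^T y*. Confirmed.

10


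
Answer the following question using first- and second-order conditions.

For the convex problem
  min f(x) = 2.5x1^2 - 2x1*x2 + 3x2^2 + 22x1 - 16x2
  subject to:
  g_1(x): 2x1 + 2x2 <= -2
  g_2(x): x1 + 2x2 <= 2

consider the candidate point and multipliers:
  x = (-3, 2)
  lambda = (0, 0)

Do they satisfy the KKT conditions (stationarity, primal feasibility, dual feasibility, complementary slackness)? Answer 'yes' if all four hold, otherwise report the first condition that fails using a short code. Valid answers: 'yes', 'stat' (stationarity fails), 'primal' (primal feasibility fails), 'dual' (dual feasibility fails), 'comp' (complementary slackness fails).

Gradient of f: grad f(x) = Q x + c = (3, 2)
Constraint values g_i(x) = a_i^T x - b_i:
  g_1((-3, 2)) = 0
  g_2((-3, 2)) = -1
Stationarity residual: grad f(x) + sum_i lambda_i a_i = (3, 2)
  -> stationarity FAILS
Primal feasibility (all g_i <= 0): OK
Dual feasibility (all lambda_i >= 0): OK
Complementary slackness (lambda_i * g_i(x) = 0 for all i): OK

Verdict: the first failing condition is stationarity -> stat.

stat


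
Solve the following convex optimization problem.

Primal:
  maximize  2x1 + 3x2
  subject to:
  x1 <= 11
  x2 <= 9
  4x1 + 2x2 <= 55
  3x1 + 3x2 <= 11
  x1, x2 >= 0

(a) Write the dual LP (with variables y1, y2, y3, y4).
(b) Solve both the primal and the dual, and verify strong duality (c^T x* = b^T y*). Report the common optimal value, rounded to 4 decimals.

The standard primal-dual pair for 'max c^T x s.t. A x <= b, x >= 0' is:
  Dual:  min b^T y  s.t.  A^T y >= c,  y >= 0.

So the dual LP is:
  minimize  11y1 + 9y2 + 55y3 + 11y4
  subject to:
    y1 + 4y3 + 3y4 >= 2
    y2 + 2y3 + 3y4 >= 3
    y1, y2, y3, y4 >= 0

Solving the primal: x* = (0, 3.6667).
  primal value c^T x* = 11.
Solving the dual: y* = (0, 0, 0, 1).
  dual value b^T y* = 11.
Strong duality: c^T x* = b^T y*. Confirmed.

11


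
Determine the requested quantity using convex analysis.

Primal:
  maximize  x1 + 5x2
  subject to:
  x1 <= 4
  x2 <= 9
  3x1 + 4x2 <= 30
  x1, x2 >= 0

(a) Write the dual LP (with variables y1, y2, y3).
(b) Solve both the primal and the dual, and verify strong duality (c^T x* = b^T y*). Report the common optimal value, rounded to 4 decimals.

The standard primal-dual pair for 'max c^T x s.t. A x <= b, x >= 0' is:
  Dual:  min b^T y  s.t.  A^T y >= c,  y >= 0.

So the dual LP is:
  minimize  4y1 + 9y2 + 30y3
  subject to:
    y1 + 3y3 >= 1
    y2 + 4y3 >= 5
    y1, y2, y3 >= 0

Solving the primal: x* = (0, 7.5).
  primal value c^T x* = 37.5.
Solving the dual: y* = (0, 0, 1.25).
  dual value b^T y* = 37.5.
Strong duality: c^T x* = b^T y*. Confirmed.

37.5


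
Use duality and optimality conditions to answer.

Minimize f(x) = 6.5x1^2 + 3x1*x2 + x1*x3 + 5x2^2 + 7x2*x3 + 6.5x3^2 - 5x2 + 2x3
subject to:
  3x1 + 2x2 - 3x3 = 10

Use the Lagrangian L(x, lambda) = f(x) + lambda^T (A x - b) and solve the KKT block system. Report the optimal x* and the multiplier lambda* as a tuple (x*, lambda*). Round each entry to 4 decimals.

Form the Lagrangian:
  L(x, lambda) = (1/2) x^T Q x + c^T x + lambda^T (A x - b)
Stationarity (grad_x L = 0): Q x + c + A^T lambda = 0.
Primal feasibility: A x = b.

This gives the KKT block system:
  [ Q   A^T ] [ x     ]   [-c ]
  [ A    0  ] [ lambda ] = [ b ]

Solving the linear system:
  x*      = (0.1248, 2.1296, -1.7888)
  lambda* = (-2.0742)
  f(x*)   = 3.2584

x* = (0.1248, 2.1296, -1.7888), lambda* = (-2.0742)


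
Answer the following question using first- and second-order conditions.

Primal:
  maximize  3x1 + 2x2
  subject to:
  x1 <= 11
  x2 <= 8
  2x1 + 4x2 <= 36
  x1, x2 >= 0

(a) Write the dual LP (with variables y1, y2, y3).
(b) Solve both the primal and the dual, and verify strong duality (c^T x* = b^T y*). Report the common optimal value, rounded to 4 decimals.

The standard primal-dual pair for 'max c^T x s.t. A x <= b, x >= 0' is:
  Dual:  min b^T y  s.t.  A^T y >= c,  y >= 0.

So the dual LP is:
  minimize  11y1 + 8y2 + 36y3
  subject to:
    y1 + 2y3 >= 3
    y2 + 4y3 >= 2
    y1, y2, y3 >= 0

Solving the primal: x* = (11, 3.5).
  primal value c^T x* = 40.
Solving the dual: y* = (2, 0, 0.5).
  dual value b^T y* = 40.
Strong duality: c^T x* = b^T y*. Confirmed.

40


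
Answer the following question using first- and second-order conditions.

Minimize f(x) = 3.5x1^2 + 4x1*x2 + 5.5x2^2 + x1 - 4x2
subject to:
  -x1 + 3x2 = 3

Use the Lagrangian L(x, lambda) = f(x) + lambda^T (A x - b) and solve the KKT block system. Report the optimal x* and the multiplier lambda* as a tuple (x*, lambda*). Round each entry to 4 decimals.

Form the Lagrangian:
  L(x, lambda) = (1/2) x^T Q x + c^T x + lambda^T (A x - b)
Stationarity (grad_x L = 0): Q x + c + A^T lambda = 0.
Primal feasibility: A x = b.

This gives the KKT block system:
  [ Q   A^T ] [ x     ]   [-c ]
  [ A    0  ] [ lambda ] = [ b ]

Solving the linear system:
  x*      = (-0.6735, 0.7755)
  lambda* = (-0.6122)
  f(x*)   = -0.9694

x* = (-0.6735, 0.7755), lambda* = (-0.6122)


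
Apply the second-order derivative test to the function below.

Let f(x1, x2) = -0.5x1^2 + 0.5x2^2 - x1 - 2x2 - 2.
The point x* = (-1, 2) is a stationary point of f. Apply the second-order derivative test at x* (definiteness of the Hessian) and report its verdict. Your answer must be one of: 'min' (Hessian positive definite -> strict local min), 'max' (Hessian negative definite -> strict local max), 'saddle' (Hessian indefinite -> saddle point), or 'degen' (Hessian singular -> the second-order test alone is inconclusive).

Compute the Hessian H = grad^2 f:
  H = [[-1, 0], [0, 1]]
Verify stationarity: grad f(x*) = H x* + g = (0, 0).
Eigenvalues of H: -1, 1.
Eigenvalues have mixed signs, so H is indefinite -> x* is a saddle point.

saddle


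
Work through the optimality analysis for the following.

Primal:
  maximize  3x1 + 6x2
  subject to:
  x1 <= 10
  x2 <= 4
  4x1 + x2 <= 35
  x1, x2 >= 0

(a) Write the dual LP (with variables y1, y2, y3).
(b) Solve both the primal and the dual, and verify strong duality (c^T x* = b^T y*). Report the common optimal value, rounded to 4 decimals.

The standard primal-dual pair for 'max c^T x s.t. A x <= b, x >= 0' is:
  Dual:  min b^T y  s.t.  A^T y >= c,  y >= 0.

So the dual LP is:
  minimize  10y1 + 4y2 + 35y3
  subject to:
    y1 + 4y3 >= 3
    y2 + y3 >= 6
    y1, y2, y3 >= 0

Solving the primal: x* = (7.75, 4).
  primal value c^T x* = 47.25.
Solving the dual: y* = (0, 5.25, 0.75).
  dual value b^T y* = 47.25.
Strong duality: c^T x* = b^T y*. Confirmed.

47.25


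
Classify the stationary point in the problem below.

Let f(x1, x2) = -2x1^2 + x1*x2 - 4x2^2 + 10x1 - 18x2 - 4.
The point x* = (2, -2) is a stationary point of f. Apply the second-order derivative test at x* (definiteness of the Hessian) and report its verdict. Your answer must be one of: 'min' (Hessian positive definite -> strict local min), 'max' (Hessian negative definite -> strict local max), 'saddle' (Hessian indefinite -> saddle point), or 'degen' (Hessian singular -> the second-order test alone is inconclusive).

Compute the Hessian H = grad^2 f:
  H = [[-4, 1], [1, -8]]
Verify stationarity: grad f(x*) = H x* + g = (0, 0).
Eigenvalues of H: -8.2361, -3.7639.
Both eigenvalues < 0, so H is negative definite -> x* is a strict local max.

max


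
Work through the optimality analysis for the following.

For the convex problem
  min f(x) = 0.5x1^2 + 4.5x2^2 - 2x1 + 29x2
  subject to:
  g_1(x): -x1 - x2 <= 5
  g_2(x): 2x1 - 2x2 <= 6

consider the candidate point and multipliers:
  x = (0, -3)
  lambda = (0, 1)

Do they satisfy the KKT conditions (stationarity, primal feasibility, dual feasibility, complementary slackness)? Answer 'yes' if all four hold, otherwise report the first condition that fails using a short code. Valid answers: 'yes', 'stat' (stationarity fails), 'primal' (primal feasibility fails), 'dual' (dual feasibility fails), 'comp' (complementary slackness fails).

Gradient of f: grad f(x) = Q x + c = (-2, 2)
Constraint values g_i(x) = a_i^T x - b_i:
  g_1((0, -3)) = -2
  g_2((0, -3)) = 0
Stationarity residual: grad f(x) + sum_i lambda_i a_i = (0, 0)
  -> stationarity OK
Primal feasibility (all g_i <= 0): OK
Dual feasibility (all lambda_i >= 0): OK
Complementary slackness (lambda_i * g_i(x) = 0 for all i): OK

Verdict: yes, KKT holds.

yes


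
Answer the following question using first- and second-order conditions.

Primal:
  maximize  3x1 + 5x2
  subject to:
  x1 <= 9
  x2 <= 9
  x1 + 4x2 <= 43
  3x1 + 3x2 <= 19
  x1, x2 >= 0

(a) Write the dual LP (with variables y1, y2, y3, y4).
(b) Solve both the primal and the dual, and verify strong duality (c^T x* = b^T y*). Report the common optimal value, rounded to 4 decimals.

The standard primal-dual pair for 'max c^T x s.t. A x <= b, x >= 0' is:
  Dual:  min b^T y  s.t.  A^T y >= c,  y >= 0.

So the dual LP is:
  minimize  9y1 + 9y2 + 43y3 + 19y4
  subject to:
    y1 + y3 + 3y4 >= 3
    y2 + 4y3 + 3y4 >= 5
    y1, y2, y3, y4 >= 0

Solving the primal: x* = (0, 6.3333).
  primal value c^T x* = 31.6667.
Solving the dual: y* = (0, 0, 0, 1.6667).
  dual value b^T y* = 31.6667.
Strong duality: c^T x* = b^T y*. Confirmed.

31.6667


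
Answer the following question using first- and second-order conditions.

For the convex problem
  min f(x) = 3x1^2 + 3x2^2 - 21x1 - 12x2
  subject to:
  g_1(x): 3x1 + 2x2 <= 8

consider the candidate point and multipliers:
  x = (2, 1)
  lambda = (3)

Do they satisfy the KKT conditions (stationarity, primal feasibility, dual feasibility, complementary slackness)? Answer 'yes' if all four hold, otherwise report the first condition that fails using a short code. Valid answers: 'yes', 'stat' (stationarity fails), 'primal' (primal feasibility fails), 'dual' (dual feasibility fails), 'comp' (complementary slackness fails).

Gradient of f: grad f(x) = Q x + c = (-9, -6)
Constraint values g_i(x) = a_i^T x - b_i:
  g_1((2, 1)) = 0
Stationarity residual: grad f(x) + sum_i lambda_i a_i = (0, 0)
  -> stationarity OK
Primal feasibility (all g_i <= 0): OK
Dual feasibility (all lambda_i >= 0): OK
Complementary slackness (lambda_i * g_i(x) = 0 for all i): OK

Verdict: yes, KKT holds.

yes


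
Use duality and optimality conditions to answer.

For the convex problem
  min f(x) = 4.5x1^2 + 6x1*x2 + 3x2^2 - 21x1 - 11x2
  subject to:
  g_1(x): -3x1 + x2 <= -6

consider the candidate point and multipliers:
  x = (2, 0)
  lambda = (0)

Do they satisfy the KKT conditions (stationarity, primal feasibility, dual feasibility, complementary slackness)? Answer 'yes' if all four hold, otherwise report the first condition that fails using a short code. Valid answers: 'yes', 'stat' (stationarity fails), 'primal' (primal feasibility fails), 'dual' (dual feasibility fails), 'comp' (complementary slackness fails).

Gradient of f: grad f(x) = Q x + c = (-3, 1)
Constraint values g_i(x) = a_i^T x - b_i:
  g_1((2, 0)) = 0
Stationarity residual: grad f(x) + sum_i lambda_i a_i = (-3, 1)
  -> stationarity FAILS
Primal feasibility (all g_i <= 0): OK
Dual feasibility (all lambda_i >= 0): OK
Complementary slackness (lambda_i * g_i(x) = 0 for all i): OK

Verdict: the first failing condition is stationarity -> stat.

stat


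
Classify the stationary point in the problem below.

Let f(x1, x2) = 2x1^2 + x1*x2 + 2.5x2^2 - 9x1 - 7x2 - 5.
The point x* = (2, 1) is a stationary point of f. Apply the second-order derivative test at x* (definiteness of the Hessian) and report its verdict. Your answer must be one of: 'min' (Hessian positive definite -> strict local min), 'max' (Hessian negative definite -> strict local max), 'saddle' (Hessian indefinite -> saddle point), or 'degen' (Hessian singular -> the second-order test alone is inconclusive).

Compute the Hessian H = grad^2 f:
  H = [[4, 1], [1, 5]]
Verify stationarity: grad f(x*) = H x* + g = (0, 0).
Eigenvalues of H: 3.382, 5.618.
Both eigenvalues > 0, so H is positive definite -> x* is a strict local min.

min


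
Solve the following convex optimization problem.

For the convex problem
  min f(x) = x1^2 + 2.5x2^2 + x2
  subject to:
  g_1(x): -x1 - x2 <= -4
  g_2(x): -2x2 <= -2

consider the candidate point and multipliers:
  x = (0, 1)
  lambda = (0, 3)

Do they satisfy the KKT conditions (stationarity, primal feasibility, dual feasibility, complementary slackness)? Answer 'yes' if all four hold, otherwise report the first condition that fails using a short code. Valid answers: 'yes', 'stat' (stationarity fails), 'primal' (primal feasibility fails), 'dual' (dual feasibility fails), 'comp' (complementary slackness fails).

Gradient of f: grad f(x) = Q x + c = (0, 6)
Constraint values g_i(x) = a_i^T x - b_i:
  g_1((0, 1)) = 3
  g_2((0, 1)) = 0
Stationarity residual: grad f(x) + sum_i lambda_i a_i = (0, 0)
  -> stationarity OK
Primal feasibility (all g_i <= 0): FAILS
Dual feasibility (all lambda_i >= 0): OK
Complementary slackness (lambda_i * g_i(x) = 0 for all i): OK

Verdict: the first failing condition is primal_feasibility -> primal.

primal


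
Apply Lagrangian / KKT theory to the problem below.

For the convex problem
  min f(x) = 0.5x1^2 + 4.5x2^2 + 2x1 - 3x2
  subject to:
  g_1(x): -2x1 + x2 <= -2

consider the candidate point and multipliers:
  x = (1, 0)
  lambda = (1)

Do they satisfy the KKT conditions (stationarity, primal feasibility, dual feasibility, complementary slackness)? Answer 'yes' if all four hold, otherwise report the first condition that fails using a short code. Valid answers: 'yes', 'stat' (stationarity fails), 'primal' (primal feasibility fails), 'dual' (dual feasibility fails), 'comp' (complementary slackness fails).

Gradient of f: grad f(x) = Q x + c = (3, -3)
Constraint values g_i(x) = a_i^T x - b_i:
  g_1((1, 0)) = 0
Stationarity residual: grad f(x) + sum_i lambda_i a_i = (1, -2)
  -> stationarity FAILS
Primal feasibility (all g_i <= 0): OK
Dual feasibility (all lambda_i >= 0): OK
Complementary slackness (lambda_i * g_i(x) = 0 for all i): OK

Verdict: the first failing condition is stationarity -> stat.

stat


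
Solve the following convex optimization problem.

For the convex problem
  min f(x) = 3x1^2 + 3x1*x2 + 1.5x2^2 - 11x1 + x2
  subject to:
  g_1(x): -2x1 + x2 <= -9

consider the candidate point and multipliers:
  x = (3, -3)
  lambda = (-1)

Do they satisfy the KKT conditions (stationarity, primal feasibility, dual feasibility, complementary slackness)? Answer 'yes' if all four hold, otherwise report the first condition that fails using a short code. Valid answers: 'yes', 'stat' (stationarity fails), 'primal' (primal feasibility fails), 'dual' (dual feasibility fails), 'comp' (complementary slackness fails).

Gradient of f: grad f(x) = Q x + c = (-2, 1)
Constraint values g_i(x) = a_i^T x - b_i:
  g_1((3, -3)) = 0
Stationarity residual: grad f(x) + sum_i lambda_i a_i = (0, 0)
  -> stationarity OK
Primal feasibility (all g_i <= 0): OK
Dual feasibility (all lambda_i >= 0): FAILS
Complementary slackness (lambda_i * g_i(x) = 0 for all i): OK

Verdict: the first failing condition is dual_feasibility -> dual.

dual


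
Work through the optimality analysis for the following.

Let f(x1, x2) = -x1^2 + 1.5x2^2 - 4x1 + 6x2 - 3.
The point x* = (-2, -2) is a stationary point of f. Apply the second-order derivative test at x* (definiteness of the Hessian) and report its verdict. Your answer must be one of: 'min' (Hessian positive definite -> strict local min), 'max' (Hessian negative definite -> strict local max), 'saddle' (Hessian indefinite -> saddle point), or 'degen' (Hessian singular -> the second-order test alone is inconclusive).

Compute the Hessian H = grad^2 f:
  H = [[-2, 0], [0, 3]]
Verify stationarity: grad f(x*) = H x* + g = (0, 0).
Eigenvalues of H: -2, 3.
Eigenvalues have mixed signs, so H is indefinite -> x* is a saddle point.

saddle


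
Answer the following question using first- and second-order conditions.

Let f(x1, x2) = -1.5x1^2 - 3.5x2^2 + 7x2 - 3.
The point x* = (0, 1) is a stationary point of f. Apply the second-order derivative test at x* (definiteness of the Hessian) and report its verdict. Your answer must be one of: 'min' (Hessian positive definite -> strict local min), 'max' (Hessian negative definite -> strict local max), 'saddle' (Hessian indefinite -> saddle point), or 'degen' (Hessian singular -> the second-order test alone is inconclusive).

Compute the Hessian H = grad^2 f:
  H = [[-3, 0], [0, -7]]
Verify stationarity: grad f(x*) = H x* + g = (0, 0).
Eigenvalues of H: -7, -3.
Both eigenvalues < 0, so H is negative definite -> x* is a strict local max.

max


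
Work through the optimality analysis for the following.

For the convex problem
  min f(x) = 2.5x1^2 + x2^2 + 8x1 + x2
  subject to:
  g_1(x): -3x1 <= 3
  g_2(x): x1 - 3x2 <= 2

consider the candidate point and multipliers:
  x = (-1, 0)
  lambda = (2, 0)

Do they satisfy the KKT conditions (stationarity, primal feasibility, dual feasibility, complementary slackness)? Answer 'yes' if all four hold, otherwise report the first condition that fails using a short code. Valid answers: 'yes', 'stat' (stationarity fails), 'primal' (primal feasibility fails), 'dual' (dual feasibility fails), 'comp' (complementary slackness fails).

Gradient of f: grad f(x) = Q x + c = (3, 1)
Constraint values g_i(x) = a_i^T x - b_i:
  g_1((-1, 0)) = 0
  g_2((-1, 0)) = -3
Stationarity residual: grad f(x) + sum_i lambda_i a_i = (-3, 1)
  -> stationarity FAILS
Primal feasibility (all g_i <= 0): OK
Dual feasibility (all lambda_i >= 0): OK
Complementary slackness (lambda_i * g_i(x) = 0 for all i): OK

Verdict: the first failing condition is stationarity -> stat.

stat


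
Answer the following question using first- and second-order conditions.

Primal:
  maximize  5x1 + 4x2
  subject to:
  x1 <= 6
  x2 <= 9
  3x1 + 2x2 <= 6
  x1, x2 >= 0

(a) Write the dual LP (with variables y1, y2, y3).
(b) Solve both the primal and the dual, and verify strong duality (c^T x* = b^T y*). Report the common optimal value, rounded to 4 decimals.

The standard primal-dual pair for 'max c^T x s.t. A x <= b, x >= 0' is:
  Dual:  min b^T y  s.t.  A^T y >= c,  y >= 0.

So the dual LP is:
  minimize  6y1 + 9y2 + 6y3
  subject to:
    y1 + 3y3 >= 5
    y2 + 2y3 >= 4
    y1, y2, y3 >= 0

Solving the primal: x* = (0, 3).
  primal value c^T x* = 12.
Solving the dual: y* = (0, 0, 2).
  dual value b^T y* = 12.
Strong duality: c^T x* = b^T y*. Confirmed.

12
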